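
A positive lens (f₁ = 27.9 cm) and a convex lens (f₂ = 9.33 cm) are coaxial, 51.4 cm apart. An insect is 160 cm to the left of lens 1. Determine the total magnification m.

m = +0.238

Lens 1: 1/d_i1 = 1/(27.9) − 1/(160) = 0.02959, so d_i1 = 33.79 cm; m₁ = −d_i1/d_o1 = -0.2112.
d_o2 = 51.4 − (33.79) = 17.61 cm.
Lens 2: 1/d_i2 = 1/(9.33) − 1/(17.61) = 0.05040, so d_i2 = 19.84 cm; m₂ = −d_i2/d_o2 = -1.127.
m = m₁·m₂ = (-0.2112)(-1.127) = +0.238.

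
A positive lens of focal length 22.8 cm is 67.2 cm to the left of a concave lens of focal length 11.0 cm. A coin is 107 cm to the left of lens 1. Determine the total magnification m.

m = -0.0605

Lens 1: 1/d_i1 = 1/(22.8) − 1/(107) = 0.03451, so d_i1 = 28.97 cm; m₁ = −d_i1/d_o1 = -0.2707.
d_o2 = 67.2 − (28.97) = 38.23 cm.
f₂ = −11.0 cm (diverging).
Lens 2: 1/d_i2 = 1/(-11.0) − 1/(38.23) = -0.1171, so d_i2 = -8.542 cm; m₂ = −d_i2/d_o2 = +0.2234.
m = m₁·m₂ = (-0.2707)(+0.2234) = -0.0605.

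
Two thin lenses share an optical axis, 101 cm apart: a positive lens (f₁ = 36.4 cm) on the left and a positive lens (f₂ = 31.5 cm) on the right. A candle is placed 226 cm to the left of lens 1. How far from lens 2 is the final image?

69.5 cm

Lens 1: 1/d_i1 = 1/f₁ − 1/d_o1 = 1/(36.4) − 1/(226) = 0.02305, so d_i1 = 43.39 cm.
The intermediate image is 43.39 cm to the right of lens 1, which is 101 − (43.39) = 57.61 cm to the left of lens 2, so d_o2 = +57.61 cm.
Lens 2: 1/d_i2 = 1/f₂ − 1/d_o2 = 1/(31.5) − 1/(57.61) = 0.01439, so d_i2 = 69.5 cm.
The final image is real, 69.5 cm to the right of lens 2 (overall magnification ≈ 0.23).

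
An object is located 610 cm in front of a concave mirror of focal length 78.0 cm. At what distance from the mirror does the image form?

89.4 cm

Mirror equation: 1/q = 1/f − 1/p = 1/(78.00) − 1/(610) = 0.01282 − 0.001639 = 0.01118, so q = 89.4 cm.
The image is real, inverted and reduced, in front of the mirror.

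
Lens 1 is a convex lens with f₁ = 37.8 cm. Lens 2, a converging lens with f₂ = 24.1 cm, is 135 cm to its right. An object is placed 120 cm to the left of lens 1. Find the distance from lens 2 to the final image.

Lens 1: 1/d_i1 = 1/f₁ − 1/d_o1 = 1/(37.8) − 1/(120) = 0.01812, so d_i1 = 55.18 cm.
The intermediate image is 55.18 cm to the right of lens 1, which is 135 − (55.18) = 79.82 cm to the left of lens 2, so d_o2 = +79.82 cm.
Lens 2: 1/d_i2 = 1/f₂ − 1/d_o2 = 1/(24.1) − 1/(79.82) = 0.02897, so d_i2 = 34.5 cm.
The final image is real, 34.5 cm to the right of lens 2 (overall magnification ≈ 0.20).

34.5 cm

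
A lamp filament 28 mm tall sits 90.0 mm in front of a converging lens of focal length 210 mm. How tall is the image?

1/d_i = 1/f − 1/d_o = 1/(210.0) − 1/(90.0) = -0.006349, so d_i = -157.5 mm.
m = −d_i/d_o = +1.750.
|h_i| = |m|·h_o = 1.750 × 28 = 49.0 mm. The image is virtual, upright and enlarged, on the same side as the object.

49.0 mm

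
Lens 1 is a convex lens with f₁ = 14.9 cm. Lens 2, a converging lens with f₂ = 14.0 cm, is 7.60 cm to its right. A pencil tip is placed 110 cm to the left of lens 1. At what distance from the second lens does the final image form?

5.71 cm

Lens 1: 1/d_i1 = 1/f₁ − 1/d_o1 = 1/(14.9) − 1/(110) = 0.05802, so d_i1 = 17.23 cm.
The intermediate image is 17.23 cm to the right of lens 1, which lies 9.630 cm to the right of lens 2 — a virtual object — so d_o2 = −9.630 cm.
Lens 2: 1/d_i2 = 1/f₂ − 1/d_o2 = 1/(14.0) − 1/(-9.630) = 0.1753, so d_i2 = 5.71 cm.
The final image is real, 5.71 cm to the right of lens 2 (overall magnification ≈ -0.093).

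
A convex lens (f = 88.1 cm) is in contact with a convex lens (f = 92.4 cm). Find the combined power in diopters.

P₁ = 1/f₁ = 1/(0.881 m) = +1.135 D; P₂ = 1/f₂ = 1/(0.924 m) = +1.082 D.
For thin lenses in contact, P = P₁ + P₂ = (+1.135) + (+1.082) = +2.22 D.

P = +2.22 D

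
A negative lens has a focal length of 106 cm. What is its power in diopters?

P = -0.943 D

For a negative lens, f = −106 cm.
f = -106 cm = -1.06 m.
P = 1/f = 1/(-1.06 m) = -0.943 D.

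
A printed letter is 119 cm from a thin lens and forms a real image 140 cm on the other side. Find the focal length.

f = 64.3 cm (converging)

Real image ⇒ d_i = +140 cm.
1/f = 1/d_o + 1/d_i = 1/(119) + 1/(140) = 0.01555, so f = 64.3 cm.
Since f is positive, the thin lens is converging.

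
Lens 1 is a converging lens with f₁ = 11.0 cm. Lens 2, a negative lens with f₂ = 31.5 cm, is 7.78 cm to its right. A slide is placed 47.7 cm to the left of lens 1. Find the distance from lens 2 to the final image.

Lens 1: 1/d_i1 = 1/f₁ − 1/d_o1 = 1/(11.0) − 1/(47.7) = 0.06994, so d_i1 = 14.30 cm.
The intermediate image is 14.30 cm to the right of lens 1, which lies 6.520 cm to the right of lens 2 — a virtual object — so d_o2 = −6.520 cm.
Lens 2 is diverging, so f₂ = −31.5 cm.
Lens 2: 1/d_i2 = 1/f₂ − 1/d_o2 = 1/(-31.5) − 1/(-6.520) = 0.1216, so d_i2 = 8.22 cm.
The final image is real, 8.22 cm to the right of lens 2 (overall magnification ≈ -0.38).

8.22 cm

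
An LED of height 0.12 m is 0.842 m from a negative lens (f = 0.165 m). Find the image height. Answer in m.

0.0197 m

For a negative lens, f = -0.165 m.
1/d_i = 1/f − 1/d_o = 1/(-0.1650) − 1/(0.842) = -7.248, so d_i = -0.1380 m.
m = −d_i/d_o = +0.1639.
|h_i| = |m|·h_o = 0.1639 × 0.12 = 0.0197 m. The image is virtual, upright and reduced, on the same side as the object.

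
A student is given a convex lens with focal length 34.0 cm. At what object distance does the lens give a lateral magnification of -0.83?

m = −d_i/d_o ⇒ d_i = −m·d_o.
1/f = 1/d_o + 1/d_i = 1/d_o − 1/(m·d_o) = (1 − 1/m)/d_o, so d_o = f(1 − 1/m) = (34.00)(1 − 1/(-0.83)) = 75.0 cm.

75.0 cm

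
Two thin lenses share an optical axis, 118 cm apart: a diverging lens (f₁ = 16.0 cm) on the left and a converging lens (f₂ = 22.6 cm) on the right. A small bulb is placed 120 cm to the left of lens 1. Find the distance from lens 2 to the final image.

27.3 cm

Lens 1 is diverging, so f₁ = −16.0 cm.
Lens 1: 1/d_i1 = 1/f₁ − 1/d_o1 = 1/(-16.0) − 1/(120) = -0.07083, so d_i1 = -14.12 cm.
The intermediate image is 14.12 cm to the left of lens 1 (virtual), which is 118 − (-14.12) = 132.1 cm to the left of lens 2, so d_o2 = +132.1 cm.
Lens 2: 1/d_i2 = 1/f₂ − 1/d_o2 = 1/(22.6) − 1/(132.1) = 0.03668, so d_i2 = 27.3 cm.
The final image is real, 27.3 cm to the right of lens 2 (overall magnification ≈ -0.024).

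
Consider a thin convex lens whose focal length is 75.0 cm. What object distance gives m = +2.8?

m = −d_i/d_o ⇒ d_i = −m·d_o.
1/f = 1/d_o + 1/d_i = 1/d_o − 1/(m·d_o) = (1 − 1/m)/d_o, so d_o = f(1 − 1/m) = (75.00)(1 − 1/(+2.8)) = 48.2 cm.

48.2 cm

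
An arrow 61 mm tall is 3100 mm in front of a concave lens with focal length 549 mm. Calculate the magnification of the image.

For a concave lens, f = -549 mm.
1/d_i = 1/f − 1/d_o = 1/(-549.0) − 1/(3100) = -0.002144, so d_i = -466.4 mm.
m = −d_i/d_o = −(-466.4)/(3100) = +0.150.
The image is virtual, upright and reduced, on the same side as the object.

m = +0.150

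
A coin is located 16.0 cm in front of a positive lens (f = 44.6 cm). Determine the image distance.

Thin-lens equation: 1/d_i = 1/f − 1/d_o = 1/(44.60) − 1/(16.0) = 0.02242 − 0.06250 = -0.04008, so d_i = -25.0 cm.
The image is virtual, upright and enlarged, on the same side as the object.

25.0 cm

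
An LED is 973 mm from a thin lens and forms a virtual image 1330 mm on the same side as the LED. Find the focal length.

f = 3620 mm (converging)

Virtual image ⇒ d_i = −1330 mm.
1/f = 1/d_o + 1/d_i = 1/(973) + 1/(-1330) = 0.0002759, so f = 3620 mm.
Since f is positive, the thin lens is converging.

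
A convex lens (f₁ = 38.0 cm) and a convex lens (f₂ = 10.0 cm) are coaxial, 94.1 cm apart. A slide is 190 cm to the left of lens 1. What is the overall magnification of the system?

Lens 1: 1/d_i1 = 1/(38.0) − 1/(190) = 0.02105, so d_i1 = 47.50 cm; m₁ = −d_i1/d_o1 = -0.2500.
d_o2 = 94.1 − (47.50) = 46.60 cm.
Lens 2: 1/d_i2 = 1/(10.0) − 1/(46.60) = 0.07854, so d_i2 = 12.73 cm; m₂ = −d_i2/d_o2 = -0.2732.
m = m₁·m₂ = (-0.2500)(-0.2732) = +0.0683.

m = +0.0683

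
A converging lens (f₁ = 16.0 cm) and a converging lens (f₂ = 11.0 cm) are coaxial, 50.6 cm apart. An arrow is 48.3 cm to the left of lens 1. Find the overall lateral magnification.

m = +0.348

Lens 1: 1/d_i1 = 1/(16.0) − 1/(48.3) = 0.04180, so d_i1 = 23.93 cm; m₁ = −d_i1/d_o1 = -0.4954.
d_o2 = 50.6 − (23.93) = 26.67 cm.
Lens 2: 1/d_i2 = 1/(11.0) − 1/(26.67) = 0.05341, so d_i2 = 18.72 cm; m₂ = −d_i2/d_o2 = -0.7020.
m = m₁·m₂ = (-0.4954)(-0.7020) = +0.348.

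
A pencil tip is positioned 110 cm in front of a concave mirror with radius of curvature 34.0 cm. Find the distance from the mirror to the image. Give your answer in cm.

20.1 cm

f = R/2 = 34.0/2 = 17.00 cm.
Mirror equation: 1/s_i = 1/f − 1/s_o = 1/(17.00) − 1/(110) = 0.05882 − 0.009091 = 0.04973, so s_i = 20.1 cm.
The image is real, inverted and reduced, in front of the mirror.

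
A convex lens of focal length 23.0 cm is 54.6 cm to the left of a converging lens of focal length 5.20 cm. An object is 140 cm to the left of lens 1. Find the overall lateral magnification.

Lens 1: 1/d_i1 = 1/(23.0) − 1/(140) = 0.03634, so d_i1 = 27.52 cm; m₁ = −d_i1/d_o1 = -0.1966.
d_o2 = 54.6 − (27.52) = 27.08 cm.
Lens 2: 1/d_i2 = 1/(5.20) − 1/(27.08) = 0.1554, so d_i2 = 6.436 cm; m₂ = −d_i2/d_o2 = -0.2377.
m = m₁·m₂ = (-0.1966)(-0.2377) = +0.0467.

m = +0.0467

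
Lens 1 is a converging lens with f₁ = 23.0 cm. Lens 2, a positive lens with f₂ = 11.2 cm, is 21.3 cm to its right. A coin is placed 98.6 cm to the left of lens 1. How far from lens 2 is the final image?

4.90 cm

Lens 1: 1/d_i1 = 1/f₁ − 1/d_o1 = 1/(23.0) − 1/(98.6) = 0.03334, so d_i1 = 30.00 cm.
The intermediate image is 30.00 cm to the right of lens 1, which lies 8.700 cm to the right of lens 2 — a virtual object — so d_o2 = −8.700 cm.
Lens 2: 1/d_i2 = 1/f₂ − 1/d_o2 = 1/(11.2) − 1/(-8.700) = 0.2042, so d_i2 = 4.90 cm.
The final image is real, 4.90 cm to the right of lens 2 (overall magnification ≈ -0.17).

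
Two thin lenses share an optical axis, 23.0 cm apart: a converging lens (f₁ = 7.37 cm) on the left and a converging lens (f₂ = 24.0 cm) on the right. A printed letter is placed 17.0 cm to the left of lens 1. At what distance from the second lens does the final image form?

17.1 cm

Lens 1: 1/d_i1 = 1/f₁ − 1/d_o1 = 1/(7.37) − 1/(17.0) = 0.07686, so d_i1 = 13.01 cm.
The intermediate image is 13.01 cm to the right of lens 1, which is 23.0 − (13.01) = 9.990 cm to the left of lens 2, so d_o2 = +9.990 cm.
Lens 2: 1/d_i2 = 1/f₂ − 1/d_o2 = 1/(24.0) − 1/(9.990) = -0.05843, so d_i2 = -17.1 cm.
The final image is virtual, 17.1 cm to the left of lens 2 (overall magnification ≈ -1.3).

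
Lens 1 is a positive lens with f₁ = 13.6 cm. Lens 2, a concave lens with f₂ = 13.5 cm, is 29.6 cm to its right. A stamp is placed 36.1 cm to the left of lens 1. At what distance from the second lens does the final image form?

4.94 cm

Lens 1: 1/d_i1 = 1/f₁ − 1/d_o1 = 1/(13.6) − 1/(36.1) = 0.04583, so d_i1 = 21.82 cm.
The intermediate image is 21.82 cm to the right of lens 1, which is 29.6 − (21.82) = 7.780 cm to the left of lens 2, so d_o2 = +7.780 cm.
Lens 2 is diverging, so f₂ = −13.5 cm.
Lens 2: 1/d_i2 = 1/f₂ − 1/d_o2 = 1/(-13.5) − 1/(7.780) = -0.2026, so d_i2 = -4.94 cm.
The final image is virtual, 4.94 cm to the left of lens 2 (overall magnification ≈ -0.38).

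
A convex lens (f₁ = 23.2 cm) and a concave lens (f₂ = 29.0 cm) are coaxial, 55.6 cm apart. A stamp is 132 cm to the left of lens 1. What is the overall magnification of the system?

Lens 1: 1/d_i1 = 1/(23.2) − 1/(132) = 0.03553, so d_i1 = 28.15 cm; m₁ = −d_i1/d_o1 = -0.2133.
d_o2 = 55.6 − (28.15) = 27.45 cm.
f₂ = −29.0 cm (diverging).
Lens 2: 1/d_i2 = 1/(-29.0) − 1/(27.45) = -0.07091, so d_i2 = -14.10 cm; m₂ = −d_i2/d_o2 = +0.5137.
m = m₁·m₂ = (-0.2133)(+0.5137) = -0.110.

m = -0.110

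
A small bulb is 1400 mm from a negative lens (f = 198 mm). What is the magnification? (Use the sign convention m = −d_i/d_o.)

For a negative lens, f = -198 mm.
1/d_i = 1/f − 1/d_o = 1/(-198.0) − 1/(1400) = -0.005765, so d_i = -173.5 mm.
m = −d_i/d_o = −(-173.5)/(1400) = +0.124.
The image is virtual, upright and reduced, on the same side as the object.

m = +0.124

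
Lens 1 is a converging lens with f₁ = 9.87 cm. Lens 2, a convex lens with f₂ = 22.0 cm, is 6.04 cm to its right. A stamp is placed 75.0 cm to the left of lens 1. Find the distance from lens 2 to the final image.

Lens 1: 1/d_i1 = 1/f₁ − 1/d_o1 = 1/(9.87) − 1/(75.0) = 0.08798, so d_i1 = 11.37 cm.
The intermediate image is 11.37 cm to the right of lens 1, which lies 5.330 cm to the right of lens 2 — a virtual object — so d_o2 = −5.330 cm.
Lens 2: 1/d_i2 = 1/f₂ − 1/d_o2 = 1/(22.0) − 1/(-5.330) = 0.2331, so d_i2 = 4.29 cm.
The final image is real, 4.29 cm to the right of lens 2 (overall magnification ≈ -0.12).

4.29 cm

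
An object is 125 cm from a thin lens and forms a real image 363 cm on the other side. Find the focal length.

f = 93.0 cm (converging)

Real image ⇒ d_i = +363 cm.
1/f = 1/d_o + 1/d_i = 1/(125) + 1/(363) = 0.01075, so f = 93.0 cm.
Since f is positive, the thin lens is converging.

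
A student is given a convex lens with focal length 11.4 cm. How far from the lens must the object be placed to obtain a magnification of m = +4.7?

m = −d_i/d_o ⇒ d_i = −m·d_o.
1/f = 1/d_o + 1/d_i = 1/d_o − 1/(m·d_o) = (1 − 1/m)/d_o, so d_o = f(1 − 1/m) = (11.40)(1 − 1/(+4.7)) = 8.97 cm.

8.97 cm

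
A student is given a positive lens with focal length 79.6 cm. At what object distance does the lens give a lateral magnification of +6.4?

m = −d_i/d_o ⇒ d_i = −m·d_o.
1/f = 1/d_o + 1/d_i = 1/d_o − 1/(m·d_o) = (1 − 1/m)/d_o, so d_o = f(1 − 1/m) = (79.60)(1 − 1/(+6.4)) = 67.2 cm.

67.2 cm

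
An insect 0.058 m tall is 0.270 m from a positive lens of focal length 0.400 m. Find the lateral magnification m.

1/d_i = 1/f − 1/d_o = 1/(0.4000) − 1/(0.270) = -1.204, so d_i = -0.8308 m.
m = −d_i/d_o = −(-0.8308)/(0.270) = +3.08.
The image is virtual, upright and enlarged, on the same side as the object.

m = +3.08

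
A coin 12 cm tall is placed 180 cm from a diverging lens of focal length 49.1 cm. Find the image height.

For a diverging lens, f = -49.1 cm.
1/d_i = 1/f − 1/d_o = 1/(-49.10) − 1/(180) = -0.02592, so d_i = -38.58 cm.
m = −d_i/d_o = +0.2143.
|h_i| = |m|·h_o = 0.2143 × 12 = 2.57 cm. The image is virtual, upright and reduced, on the same side as the object.

2.57 cm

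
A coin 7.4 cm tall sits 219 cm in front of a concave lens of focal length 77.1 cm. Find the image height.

1.93 cm

For a concave lens, f = -77.1 cm.
1/d_i = 1/f − 1/d_o = 1/(-77.10) − 1/(219) = -0.01754, so d_i = -57.02 cm.
m = −d_i/d_o = +0.2604.
|h_i| = |m|·h_o = 0.2604 × 7.4 = 1.93 cm. The image is virtual, upright and reduced, on the same side as the object.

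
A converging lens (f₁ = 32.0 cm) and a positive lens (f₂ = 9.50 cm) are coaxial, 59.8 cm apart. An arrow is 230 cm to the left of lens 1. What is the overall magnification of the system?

Lens 1: 1/d_i1 = 1/(32.0) − 1/(230) = 0.02690, so d_i1 = 37.17 cm; m₁ = −d_i1/d_o1 = -0.1616.
d_o2 = 59.8 − (37.17) = 22.63 cm.
Lens 2: 1/d_i2 = 1/(9.50) − 1/(22.63) = 0.06107, so d_i2 = 16.37 cm; m₂ = −d_i2/d_o2 = -0.7235.
m = m₁·m₂ = (-0.1616)(-0.7235) = +0.117.

m = +0.117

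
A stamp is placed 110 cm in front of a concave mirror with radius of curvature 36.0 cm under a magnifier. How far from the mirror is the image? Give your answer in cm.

21.5 cm

f = R/2 = 36.0/2 = 18.00 cm.
Mirror equation: 1/v = 1/f − 1/u = 1/(18.00) − 1/(110) = 0.05556 − 0.009091 = 0.04646, so v = 21.5 cm.
The image is real, inverted and reduced, in front of the mirror.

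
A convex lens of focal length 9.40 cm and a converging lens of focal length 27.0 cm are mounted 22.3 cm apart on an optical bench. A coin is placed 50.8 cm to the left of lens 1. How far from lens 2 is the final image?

17.9 cm

Lens 1: 1/d_i1 = 1/f₁ − 1/d_o1 = 1/(9.40) − 1/(50.8) = 0.08670, so d_i1 = 11.53 cm.
The intermediate image is 11.53 cm to the right of lens 1, which is 22.3 − (11.53) = 10.77 cm to the left of lens 2, so d_o2 = +10.77 cm.
Lens 2: 1/d_i2 = 1/f₂ − 1/d_o2 = 1/(27.0) − 1/(10.77) = -0.05581, so d_i2 = -17.9 cm.
The final image is virtual, 17.9 cm to the left of lens 2 (overall magnification ≈ -0.38).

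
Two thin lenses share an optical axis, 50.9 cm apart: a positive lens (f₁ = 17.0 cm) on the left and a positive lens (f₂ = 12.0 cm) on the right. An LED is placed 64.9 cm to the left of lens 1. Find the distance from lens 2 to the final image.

Lens 1: 1/d_i1 = 1/f₁ − 1/d_o1 = 1/(17.0) − 1/(64.9) = 0.04342, so d_i1 = 23.03 cm.
The intermediate image is 23.03 cm to the right of lens 1, which is 50.9 − (23.03) = 27.87 cm to the left of lens 2, so d_o2 = +27.87 cm.
Lens 2: 1/d_i2 = 1/f₂ − 1/d_o2 = 1/(12.0) − 1/(27.87) = 0.04745, so d_i2 = 21.1 cm.
The final image is real, 21.1 cm to the right of lens 2 (overall magnification ≈ 0.27).

21.1 cm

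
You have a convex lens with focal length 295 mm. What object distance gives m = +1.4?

84.3 mm

m = −d_i/d_o ⇒ d_i = −m·d_o.
1/f = 1/d_o + 1/d_i = 1/d_o − 1/(m·d_o) = (1 − 1/m)/d_o, so d_o = f(1 − 1/m) = (295.0)(1 − 1/(+1.4)) = 84.3 mm.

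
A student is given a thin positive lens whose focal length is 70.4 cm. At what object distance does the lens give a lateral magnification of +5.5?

57.6 cm

m = −d_i/d_o ⇒ d_i = −m·d_o.
1/f = 1/d_o + 1/d_i = 1/d_o − 1/(m·d_o) = (1 − 1/m)/d_o, so d_o = f(1 − 1/m) = (70.40)(1 − 1/(+5.5)) = 57.6 cm.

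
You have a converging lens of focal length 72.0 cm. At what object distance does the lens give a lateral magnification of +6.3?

60.6 cm

m = −d_i/d_o ⇒ d_i = −m·d_o.
1/f = 1/d_o + 1/d_i = 1/d_o − 1/(m·d_o) = (1 − 1/m)/d_o, so d_o = f(1 − 1/m) = (72.00)(1 − 1/(+6.3)) = 60.6 cm.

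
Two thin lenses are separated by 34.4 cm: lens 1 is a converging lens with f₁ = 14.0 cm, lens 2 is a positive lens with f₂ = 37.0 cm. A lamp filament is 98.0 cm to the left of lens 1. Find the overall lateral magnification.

Lens 1: 1/d_i1 = 1/(14.0) − 1/(98.0) = 0.06122, so d_i1 = 16.33 cm; m₁ = −d_i1/d_o1 = -0.1666.
d_o2 = 34.4 − (16.33) = 18.07 cm.
Lens 2: 1/d_i2 = 1/(37.0) − 1/(18.07) = -0.02831, so d_i2 = -35.32 cm; m₂ = −d_i2/d_o2 = +1.955.
m = m₁·m₂ = (-0.1666)(+1.955) = -0.326.

m = -0.326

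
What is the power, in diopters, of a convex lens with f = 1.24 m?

P = 1/f = 1/(1.24 m) = +0.806 D.

P = +0.806 D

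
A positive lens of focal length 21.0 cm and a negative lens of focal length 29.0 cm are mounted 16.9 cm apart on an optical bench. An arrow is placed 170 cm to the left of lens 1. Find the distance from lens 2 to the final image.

9.33 cm

Lens 1: 1/d_i1 = 1/f₁ − 1/d_o1 = 1/(21.0) − 1/(170) = 0.04174, so d_i1 = 23.96 cm.
The intermediate image is 23.96 cm to the right of lens 1, which lies 7.060 cm to the right of lens 2 — a virtual object — so d_o2 = −7.060 cm.
Lens 2 is diverging, so f₂ = −29.0 cm.
Lens 2: 1/d_i2 = 1/f₂ − 1/d_o2 = 1/(-29.0) − 1/(-7.060) = 0.1072, so d_i2 = 9.33 cm.
The final image is real, 9.33 cm to the right of lens 2 (overall magnification ≈ -0.19).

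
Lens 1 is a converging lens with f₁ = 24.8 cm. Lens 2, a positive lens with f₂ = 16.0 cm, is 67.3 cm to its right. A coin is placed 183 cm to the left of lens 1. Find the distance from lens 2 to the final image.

27.3 cm

Lens 1: 1/d_i1 = 1/f₁ − 1/d_o1 = 1/(24.8) − 1/(183) = 0.03486, so d_i1 = 28.69 cm.
The intermediate image is 28.69 cm to the right of lens 1, which is 67.3 − (28.69) = 38.61 cm to the left of lens 2, so d_o2 = +38.61 cm.
Lens 2: 1/d_i2 = 1/f₂ − 1/d_o2 = 1/(16.0) − 1/(38.61) = 0.03660, so d_i2 = 27.3 cm.
The final image is real, 27.3 cm to the right of lens 2 (overall magnification ≈ 0.11).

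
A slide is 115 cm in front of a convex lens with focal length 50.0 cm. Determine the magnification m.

1/d_i = 1/f − 1/d_o = 1/(50.00) − 1/(115) = 0.01130, so d_i = 88.46 cm.
m = −d_i/d_o = −(88.46)/(115) = -0.769.
The image is real, inverted and reduced, on the far side of the lens.

m = -0.769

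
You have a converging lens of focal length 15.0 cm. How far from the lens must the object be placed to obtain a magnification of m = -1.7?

m = −d_i/d_o ⇒ d_i = −m·d_o.
1/f = 1/d_o + 1/d_i = 1/d_o − 1/(m·d_o) = (1 − 1/m)/d_o, so d_o = f(1 − 1/m) = (15.00)(1 − 1/(-1.7)) = 23.8 cm.

23.8 cm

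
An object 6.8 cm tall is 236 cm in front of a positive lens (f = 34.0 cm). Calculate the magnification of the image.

1/d_i = 1/f − 1/d_o = 1/(34.00) − 1/(236) = 0.02517, so d_i = 39.72 cm.
m = −d_i/d_o = −(39.72)/(236) = -0.168.
The image is real, inverted and reduced, on the far side of the lens.

m = -0.168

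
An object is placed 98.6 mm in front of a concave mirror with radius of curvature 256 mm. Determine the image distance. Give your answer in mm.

f = R/2 = 256/2 = 128.0 mm.
Mirror equation: 1/s_i = 1/f − 1/s_o = 1/(128.0) − 1/(98.6) = 0.007812 − 0.01014 = -0.002329, so s_i = -429 mm.
The image is virtual, upright and enlarged, behind the mirror.

429 mm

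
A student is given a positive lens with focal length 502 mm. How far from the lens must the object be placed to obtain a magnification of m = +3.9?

373 mm

m = −d_i/d_o ⇒ d_i = −m·d_o.
1/f = 1/d_o + 1/d_i = 1/d_o − 1/(m·d_o) = (1 − 1/m)/d_o, so d_o = f(1 − 1/m) = (502.0)(1 − 1/(+3.9)) = 373 mm.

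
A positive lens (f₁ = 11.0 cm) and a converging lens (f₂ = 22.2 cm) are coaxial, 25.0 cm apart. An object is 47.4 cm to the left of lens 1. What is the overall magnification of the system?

Lens 1: 1/d_i1 = 1/(11.0) − 1/(47.4) = 0.06981, so d_i1 = 14.32 cm; m₁ = −d_i1/d_o1 = -0.3021.
d_o2 = 25.0 − (14.32) = 10.68 cm.
Lens 2: 1/d_i2 = 1/(22.2) − 1/(10.68) = -0.04859, so d_i2 = -20.58 cm; m₂ = −d_i2/d_o2 = +1.927.
m = m₁·m₂ = (-0.3021)(+1.927) = -0.582.

m = -0.582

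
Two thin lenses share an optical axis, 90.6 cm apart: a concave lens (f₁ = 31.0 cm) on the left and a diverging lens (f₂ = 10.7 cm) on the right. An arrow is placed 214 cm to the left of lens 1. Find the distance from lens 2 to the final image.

Lens 1 is diverging, so f₁ = −31.0 cm.
Lens 1: 1/d_i1 = 1/f₁ − 1/d_o1 = 1/(-31.0) − 1/(214) = -0.03693, so d_i1 = -27.08 cm.
The intermediate image is 27.08 cm to the left of lens 1 (virtual), which is 90.6 − (-27.08) = 117.7 cm to the left of lens 2, so d_o2 = +117.7 cm.
Lens 2 is diverging, so f₂ = −10.7 cm.
Lens 2: 1/d_i2 = 1/f₂ − 1/d_o2 = 1/(-10.7) − 1/(117.7) = -0.1020, so d_i2 = -9.81 cm.
The final image is virtual, 9.81 cm to the left of lens 2 (overall magnification ≈ 0.011).

9.81 cm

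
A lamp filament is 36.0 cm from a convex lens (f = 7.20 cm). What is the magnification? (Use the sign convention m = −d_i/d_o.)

m = -0.250

1/d_i = 1/f − 1/d_o = 1/(7.200) − 1/(36.0) = 0.1111, so d_i = 9.000 cm.
m = −d_i/d_o = −(9.000)/(36.0) = -0.250.
The image is real, inverted and reduced, on the far side of the lens.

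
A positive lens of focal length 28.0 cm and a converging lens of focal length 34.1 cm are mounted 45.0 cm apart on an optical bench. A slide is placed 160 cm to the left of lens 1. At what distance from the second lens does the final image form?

Lens 1: 1/d_i1 = 1/f₁ − 1/d_o1 = 1/(28.0) − 1/(160) = 0.02946, so d_i1 = 33.94 cm.
The intermediate image is 33.94 cm to the right of lens 1, which is 45.0 − (33.94) = 11.06 cm to the left of lens 2, so d_o2 = +11.06 cm.
Lens 2: 1/d_i2 = 1/f₂ − 1/d_o2 = 1/(34.1) − 1/(11.06) = -0.06109, so d_i2 = -16.4 cm.
The final image is virtual, 16.4 cm to the left of lens 2 (overall magnification ≈ -0.31).

16.4 cm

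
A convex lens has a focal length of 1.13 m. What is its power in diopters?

P = +0.885 D

P = 1/f = 1/(1.13 m) = +0.885 D.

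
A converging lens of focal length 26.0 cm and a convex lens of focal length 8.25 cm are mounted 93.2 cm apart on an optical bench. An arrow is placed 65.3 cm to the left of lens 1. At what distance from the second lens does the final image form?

Lens 1: 1/d_i1 = 1/f₁ − 1/d_o1 = 1/(26.0) − 1/(65.3) = 0.02315, so d_i1 = 43.20 cm.
The intermediate image is 43.20 cm to the right of lens 1, which is 93.2 − (43.20) = 50.00 cm to the left of lens 2, so d_o2 = +50.00 cm.
Lens 2: 1/d_i2 = 1/f₂ − 1/d_o2 = 1/(8.25) − 1/(50.00) = 0.1012, so d_i2 = 9.88 cm.
The final image is real, 9.88 cm to the right of lens 2 (overall magnification ≈ 0.13).

9.88 cm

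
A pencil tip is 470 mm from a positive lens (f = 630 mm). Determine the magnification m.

1/d_i = 1/f − 1/d_o = 1/(630.0) − 1/(470) = -0.0005404, so d_i = -1851 mm.
m = −d_i/d_o = −(-1851)/(470) = +3.94.
The image is virtual, upright and enlarged, on the same side as the object.

m = +3.94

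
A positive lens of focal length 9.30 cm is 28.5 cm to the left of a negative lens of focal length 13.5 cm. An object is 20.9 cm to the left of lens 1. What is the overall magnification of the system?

m = -0.429

Lens 1: 1/d_i1 = 1/(9.30) − 1/(20.9) = 0.05968, so d_i1 = 16.76 cm; m₁ = −d_i1/d_o1 = -0.8019.
d_o2 = 28.5 − (16.76) = 11.74 cm.
f₂ = −13.5 cm (diverging).
Lens 2: 1/d_i2 = 1/(-13.5) − 1/(11.74) = -0.1593, so d_i2 = -6.279 cm; m₂ = −d_i2/d_o2 = +0.5349.
m = m₁·m₂ = (-0.8019)(+0.5349) = -0.429.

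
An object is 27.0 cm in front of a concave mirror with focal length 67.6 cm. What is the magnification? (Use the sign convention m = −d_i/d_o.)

1/d_i = 1/f − 1/d_o = 1/(67.60) − 1/(27.0) = -0.02224, so d_i = -44.96 cm.
m = −d_i/d_o = −(-44.96)/(27.0) = +1.67.
The image is virtual, upright and enlarged, behind the mirror.

m = +1.67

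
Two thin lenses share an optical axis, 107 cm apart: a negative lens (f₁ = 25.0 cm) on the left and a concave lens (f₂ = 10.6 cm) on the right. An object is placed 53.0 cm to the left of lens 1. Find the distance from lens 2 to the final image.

Lens 1 is diverging, so f₁ = −25.0 cm.
Lens 1: 1/d_i1 = 1/f₁ − 1/d_o1 = 1/(-25.0) − 1/(53.0) = -0.05887, so d_i1 = -16.99 cm.
The intermediate image is 16.99 cm to the left of lens 1 (virtual), which is 107 − (-16.99) = 124.0 cm to the left of lens 2, so d_o2 = +124.0 cm.
Lens 2 is diverging, so f₂ = −10.6 cm.
Lens 2: 1/d_i2 = 1/f₂ − 1/d_o2 = 1/(-10.6) − 1/(124.0) = -0.1024, so d_i2 = -9.77 cm.
The final image is virtual, 9.77 cm to the left of lens 2 (overall magnification ≈ 0.025).

9.77 cm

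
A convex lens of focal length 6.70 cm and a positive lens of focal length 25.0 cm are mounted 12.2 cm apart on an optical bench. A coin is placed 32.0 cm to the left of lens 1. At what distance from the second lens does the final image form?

Lens 1: 1/d_i1 = 1/f₁ − 1/d_o1 = 1/(6.70) − 1/(32.0) = 0.1180, so d_i1 = 8.474 cm.
The intermediate image is 8.474 cm to the right of lens 1, which is 12.2 − (8.474) = 3.726 cm to the left of lens 2, so d_o2 = +3.726 cm.
Lens 2: 1/d_i2 = 1/f₂ − 1/d_o2 = 1/(25.0) − 1/(3.726) = -0.2284, so d_i2 = -4.38 cm.
The final image is virtual, 4.38 cm to the left of lens 2 (overall magnification ≈ -0.31).

4.38 cm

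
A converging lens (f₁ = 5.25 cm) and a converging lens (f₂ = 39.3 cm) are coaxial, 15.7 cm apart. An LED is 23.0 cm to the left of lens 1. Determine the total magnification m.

Lens 1: 1/d_i1 = 1/(5.25) − 1/(23.0) = 0.1470, so d_i1 = 6.803 cm; m₁ = −d_i1/d_o1 = -0.2958.
d_o2 = 15.7 − (6.803) = 8.897 cm.
Lens 2: 1/d_i2 = 1/(39.3) − 1/(8.897) = -0.08695, so d_i2 = -11.50 cm; m₂ = −d_i2/d_o2 = +1.293.
m = m₁·m₂ = (-0.2958)(+1.293) = -0.382.

m = -0.382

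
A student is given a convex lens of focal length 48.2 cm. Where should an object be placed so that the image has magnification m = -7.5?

54.6 cm

m = −d_i/d_o ⇒ d_i = −m·d_o.
1/f = 1/d_o + 1/d_i = 1/d_o − 1/(m·d_o) = (1 − 1/m)/d_o, so d_o = f(1 − 1/m) = (48.20)(1 − 1/(-7.5)) = 54.6 cm.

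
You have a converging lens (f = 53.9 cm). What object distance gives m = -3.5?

m = −d_i/d_o ⇒ d_i = −m·d_o.
1/f = 1/d_o + 1/d_i = 1/d_o − 1/(m·d_o) = (1 − 1/m)/d_o, so d_o = f(1 − 1/m) = (53.90)(1 − 1/(-3.5)) = 69.3 cm.

69.3 cm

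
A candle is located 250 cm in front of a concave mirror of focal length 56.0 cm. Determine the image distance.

72.2 cm

Mirror equation: 1/d_i = 1/f − 1/d_o = 1/(56.00) − 1/(250) = 0.01786 − 0.004000 = 0.01386, so d_i = 72.2 cm.
The image is real, inverted and reduced, in front of the mirror.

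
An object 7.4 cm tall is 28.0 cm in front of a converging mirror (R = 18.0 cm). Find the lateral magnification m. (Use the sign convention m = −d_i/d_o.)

f = R/2 = 18.0/2 = 9.000 cm.
1/d_i = 1/f − 1/d_o = 1/(9.000) − 1/(28.0) = 0.07540, so d_i = 13.26 cm.
m = −d_i/d_o = −(13.26)/(28.0) = -0.474.
The image is real, inverted and reduced, in front of the mirror.

m = -0.474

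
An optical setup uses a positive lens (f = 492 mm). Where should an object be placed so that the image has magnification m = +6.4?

415 mm

m = −d_i/d_o ⇒ d_i = −m·d_o.
1/f = 1/d_o + 1/d_i = 1/d_o − 1/(m·d_o) = (1 − 1/m)/d_o, so d_o = f(1 − 1/m) = (492.0)(1 − 1/(+6.4)) = 415 mm.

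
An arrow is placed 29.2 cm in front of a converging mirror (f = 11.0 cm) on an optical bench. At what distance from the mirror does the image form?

17.6 cm

Mirror equation: 1/s_i = 1/f − 1/s_o = 1/(11.00) − 1/(29.2) = 0.09091 − 0.03425 = 0.05666, so s_i = 17.6 cm.
The image is real, inverted and reduced, in front of the mirror.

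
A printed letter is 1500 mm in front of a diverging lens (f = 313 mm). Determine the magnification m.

For a diverging lens, f = -313 mm.
1/d_i = 1/f − 1/d_o = 1/(-313.0) − 1/(1500) = -0.003862, so d_i = -259.0 mm.
m = −d_i/d_o = −(-259.0)/(1500) = +0.173.
The image is virtual, upright and reduced, on the same side as the object.

m = +0.173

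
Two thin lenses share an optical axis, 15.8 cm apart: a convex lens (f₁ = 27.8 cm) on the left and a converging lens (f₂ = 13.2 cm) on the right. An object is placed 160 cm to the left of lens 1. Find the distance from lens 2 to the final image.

7.59 cm

Lens 1: 1/d_i1 = 1/f₁ − 1/d_o1 = 1/(27.8) − 1/(160) = 0.02972, so d_i1 = 33.65 cm.
The intermediate image is 33.65 cm to the right of lens 1, which lies 17.85 cm to the right of lens 2 — a virtual object — so d_o2 = −17.85 cm.
Lens 2: 1/d_i2 = 1/f₂ − 1/d_o2 = 1/(13.2) − 1/(-17.85) = 0.1318, so d_i2 = 7.59 cm.
The final image is real, 7.59 cm to the right of lens 2 (overall magnification ≈ -0.089).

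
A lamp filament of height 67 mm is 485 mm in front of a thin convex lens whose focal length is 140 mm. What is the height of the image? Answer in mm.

1/d_i = 1/f − 1/d_o = 1/(140.0) − 1/(485) = 0.005081, so d_i = 196.8 mm.
m = −d_i/d_o = -0.4058.
|h_i| = |m|·h_o = 0.4058 × 67 = 27.2 mm. The image is real, inverted and reduced, on the far side of the lens.

27.2 mm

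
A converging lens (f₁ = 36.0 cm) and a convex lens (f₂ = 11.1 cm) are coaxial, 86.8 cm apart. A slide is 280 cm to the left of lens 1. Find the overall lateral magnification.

Lens 1: 1/d_i1 = 1/(36.0) − 1/(280) = 0.02421, so d_i1 = 41.31 cm; m₁ = −d_i1/d_o1 = -0.1475.
d_o2 = 86.8 − (41.31) = 45.49 cm.
Lens 2: 1/d_i2 = 1/(11.1) − 1/(45.49) = 0.06811, so d_i2 = 14.68 cm; m₂ = −d_i2/d_o2 = -0.3228.
m = m₁·m₂ = (-0.1475)(-0.3228) = +0.0476.

m = +0.0476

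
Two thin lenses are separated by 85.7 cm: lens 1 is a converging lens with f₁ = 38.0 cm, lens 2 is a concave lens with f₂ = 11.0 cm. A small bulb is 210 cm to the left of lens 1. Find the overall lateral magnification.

m = -0.0483

Lens 1: 1/d_i1 = 1/(38.0) − 1/(210) = 0.02155, so d_i1 = 46.40 cm; m₁ = −d_i1/d_o1 = -0.2210.
d_o2 = 85.7 − (46.40) = 39.30 cm.
f₂ = −11.0 cm (diverging).
Lens 2: 1/d_i2 = 1/(-11.0) − 1/(39.30) = -0.1164, so d_i2 = -8.594 cm; m₂ = −d_i2/d_o2 = +0.2187.
m = m₁·m₂ = (-0.2210)(+0.2187) = -0.0483.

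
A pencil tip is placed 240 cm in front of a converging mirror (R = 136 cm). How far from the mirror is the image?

f = R/2 = 136/2 = 68.00 cm.
Mirror equation: 1/s_i = 1/f − 1/s_o = 1/(68.00) − 1/(240) = 0.01471 − 0.004167 = 0.01054, so s_i = 94.9 cm.
The image is real, inverted and reduced, in front of the mirror.

94.9 cm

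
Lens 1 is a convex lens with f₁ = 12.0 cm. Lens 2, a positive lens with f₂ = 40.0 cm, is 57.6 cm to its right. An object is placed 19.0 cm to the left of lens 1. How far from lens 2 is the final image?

Lens 1: 1/d_i1 = 1/f₁ − 1/d_o1 = 1/(12.0) − 1/(19.0) = 0.03070, so d_i1 = 32.57 cm.
The intermediate image is 32.57 cm to the right of lens 1, which is 57.6 − (32.57) = 25.03 cm to the left of lens 2, so d_o2 = +25.03 cm.
Lens 2: 1/d_i2 = 1/f₂ − 1/d_o2 = 1/(40.0) − 1/(25.03) = -0.01495, so d_i2 = -66.9 cm.
The final image is virtual, 66.9 cm to the left of lens 2 (overall magnification ≈ -4.6).

66.9 cm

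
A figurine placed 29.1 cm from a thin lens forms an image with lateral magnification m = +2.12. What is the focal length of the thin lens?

f = 55.1 cm (converging)

m = −d_i/d_o ⇒ d_i = −m·d_o = −(+2.12)·(29.1) = -61.69 cm.
1/f = 1/d_o + 1/d_i = 1/(29.1) + 1/(-61.69) = 0.01815, so f = 55.1 cm.
Since f is positive, the thin lens is converging.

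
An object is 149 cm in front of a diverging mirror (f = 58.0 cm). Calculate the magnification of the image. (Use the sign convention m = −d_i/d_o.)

m = +0.280

For a diverging mirror, f = -58.0 cm.
1/d_i = 1/f − 1/d_o = 1/(-58.00) − 1/(149) = -0.02395, so d_i = -41.75 cm.
m = −d_i/d_o = −(-41.75)/(149) = +0.280.
The image is virtual, upright and reduced, behind the mirror.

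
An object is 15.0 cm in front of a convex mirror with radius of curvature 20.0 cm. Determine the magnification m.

f = R/2 = 20.0/2 = 10.00 cm; for a convex mirror, f = -10.00 cm.
1/d_i = 1/f − 1/d_o = 1/(-10.00) − 1/(15.0) = -0.1667, so d_i = -6.000 cm.
m = −d_i/d_o = −(-6.000)/(15.0) = +0.400.
The image is virtual, upright and reduced, behind the mirror.

m = +0.400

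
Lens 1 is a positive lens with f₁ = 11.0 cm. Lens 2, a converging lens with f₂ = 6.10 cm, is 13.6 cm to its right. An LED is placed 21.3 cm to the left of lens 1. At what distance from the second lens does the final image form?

3.66 cm

Lens 1: 1/d_i1 = 1/f₁ − 1/d_o1 = 1/(11.0) − 1/(21.3) = 0.04396, so d_i1 = 22.75 cm.
The intermediate image is 22.75 cm to the right of lens 1, which lies 9.150 cm to the right of lens 2 — a virtual object — so d_o2 = −9.150 cm.
Lens 2: 1/d_i2 = 1/f₂ − 1/d_o2 = 1/(6.10) − 1/(-9.150) = 0.2732, so d_i2 = 3.66 cm.
The final image is real, 3.66 cm to the right of lens 2 (overall magnification ≈ -0.43).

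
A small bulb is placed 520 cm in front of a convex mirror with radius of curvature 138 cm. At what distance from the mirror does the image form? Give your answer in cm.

f = R/2 = 138/2 = 69.00 cm; for a convex mirror, f = -69.00 cm.
Mirror equation: 1/d_i = 1/f − 1/d_o = 1/(-69.00) − 1/(520) = -0.01449 − 0.001923 = -0.01642, so d_i = -60.9 cm.
The image is virtual, upright and reduced, behind the mirror.

60.9 cm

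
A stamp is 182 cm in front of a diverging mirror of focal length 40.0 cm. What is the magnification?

m = +0.180

For a diverging mirror, f = -40.0 cm.
1/d_i = 1/f − 1/d_o = 1/(-40.00) − 1/(182) = -0.03049, so d_i = -32.79 cm.
m = −d_i/d_o = −(-32.79)/(182) = +0.180.
The image is virtual, upright and reduced, behind the mirror.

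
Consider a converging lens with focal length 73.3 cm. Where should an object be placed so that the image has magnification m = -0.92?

m = −d_i/d_o ⇒ d_i = −m·d_o.
1/f = 1/d_o + 1/d_i = 1/d_o − 1/(m·d_o) = (1 − 1/m)/d_o, so d_o = f(1 − 1/m) = (73.30)(1 − 1/(-0.92)) = 153 cm.

153 cm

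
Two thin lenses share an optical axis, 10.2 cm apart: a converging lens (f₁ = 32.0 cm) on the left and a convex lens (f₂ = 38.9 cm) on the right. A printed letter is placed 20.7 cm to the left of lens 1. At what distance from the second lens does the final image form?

Lens 1: 1/d_i1 = 1/f₁ − 1/d_o1 = 1/(32.0) − 1/(20.7) = -0.01706, so d_i1 = -58.62 cm.
The intermediate image is 58.62 cm to the left of lens 1 (virtual), which is 10.2 − (-58.62) = 68.82 cm to the left of lens 2, so d_o2 = +68.82 cm.
Lens 2: 1/d_i2 = 1/f₂ − 1/d_o2 = 1/(38.9) − 1/(68.82) = 0.01118, so d_i2 = 89.5 cm.
The final image is real, 89.5 cm to the right of lens 2 (overall magnification ≈ -3.7).

89.5 cm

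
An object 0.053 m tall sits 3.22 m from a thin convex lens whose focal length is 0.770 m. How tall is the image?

0.0167 m

1/d_i = 1/f − 1/d_o = 1/(0.7700) − 1/(3.22) = 0.9881, so d_i = 1.012 m.
m = −d_i/d_o = -0.3143.
|h_i| = |m|·h_o = 0.3143 × 0.053 = 0.0167 m. The image is real, inverted and reduced, on the far side of the lens.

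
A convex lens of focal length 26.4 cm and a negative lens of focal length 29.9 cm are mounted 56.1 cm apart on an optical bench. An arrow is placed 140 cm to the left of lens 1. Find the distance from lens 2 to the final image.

13.2 cm

Lens 1: 1/d_i1 = 1/f₁ − 1/d_o1 = 1/(26.4) − 1/(140) = 0.03074, so d_i1 = 32.54 cm.
The intermediate image is 32.54 cm to the right of lens 1, which is 56.1 − (32.54) = 23.56 cm to the left of lens 2, so d_o2 = +23.56 cm.
Lens 2 is diverging, so f₂ = −29.9 cm.
Lens 2: 1/d_i2 = 1/f₂ − 1/d_o2 = 1/(-29.9) − 1/(23.56) = -0.07589, so d_i2 = -13.2 cm.
The final image is virtual, 13.2 cm to the left of lens 2 (overall magnification ≈ -0.13).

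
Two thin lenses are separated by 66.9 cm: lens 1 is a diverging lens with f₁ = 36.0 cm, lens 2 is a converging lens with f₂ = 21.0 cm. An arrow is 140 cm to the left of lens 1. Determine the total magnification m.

m = -0.0576

f₁ = −36.0 cm (diverging).
Lens 1: 1/d_i1 = 1/(-36.0) − 1/(140) = -0.03492, so d_i1 = -28.64 cm; m₁ = −d_i1/d_o1 = +0.2046.
d_o2 = 66.9 − (-28.64) = 95.54 cm.
Lens 2: 1/d_i2 = 1/(21.0) − 1/(95.54) = 0.03715, so d_i2 = 26.92 cm; m₂ = −d_i2/d_o2 = -0.2817.
m = m₁·m₂ = (+0.2046)(-0.2817) = -0.0576.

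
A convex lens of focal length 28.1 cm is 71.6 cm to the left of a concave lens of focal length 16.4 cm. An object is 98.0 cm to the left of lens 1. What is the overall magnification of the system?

Lens 1: 1/d_i1 = 1/(28.1) − 1/(98.0) = 0.02538, so d_i1 = 39.40 cm; m₁ = −d_i1/d_o1 = -0.4020.
d_o2 = 71.6 − (39.40) = 32.20 cm.
f₂ = −16.4 cm (diverging).
Lens 2: 1/d_i2 = 1/(-16.4) − 1/(32.20) = -0.09203, so d_i2 = -10.87 cm; m₂ = −d_i2/d_o2 = +0.3374.
m = m₁·m₂ = (-0.4020)(+0.3374) = -0.136.

m = -0.136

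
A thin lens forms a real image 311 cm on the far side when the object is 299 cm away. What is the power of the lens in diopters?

d_i = +311 cm.
1/f = 1/d_o + 1/d_i = 1/(299) + 1/(311) = 0.006560 cm⁻¹.
f = 152.4 cm = 1.524 m, so P = 1/f = +0.656 D.

P = +0.656 D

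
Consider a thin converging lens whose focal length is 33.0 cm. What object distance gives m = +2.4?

m = −d_i/d_o ⇒ d_i = −m·d_o.
1/f = 1/d_o + 1/d_i = 1/d_o − 1/(m·d_o) = (1 − 1/m)/d_o, so d_o = f(1 − 1/m) = (33.00)(1 − 1/(+2.4)) = 19.2 cm.

19.2 cm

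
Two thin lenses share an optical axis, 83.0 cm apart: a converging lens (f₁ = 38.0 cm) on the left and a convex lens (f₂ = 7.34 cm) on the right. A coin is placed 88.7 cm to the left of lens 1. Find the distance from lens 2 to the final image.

13.2 cm

Lens 1: 1/d_i1 = 1/f₁ − 1/d_o1 = 1/(38.0) − 1/(88.7) = 0.01504, so d_i1 = 66.48 cm.
The intermediate image is 66.48 cm to the right of lens 1, which is 83.0 − (66.48) = 16.52 cm to the left of lens 2, so d_o2 = +16.52 cm.
Lens 2: 1/d_i2 = 1/f₂ − 1/d_o2 = 1/(7.34) − 1/(16.52) = 0.07571, so d_i2 = 13.2 cm.
The final image is real, 13.2 cm to the right of lens 2 (overall magnification ≈ 0.60).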